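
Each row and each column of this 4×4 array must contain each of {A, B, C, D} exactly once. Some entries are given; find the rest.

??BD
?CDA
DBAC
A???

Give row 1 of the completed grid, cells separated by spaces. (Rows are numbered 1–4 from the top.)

C A B D

(r1,c1): row 1 has {B,D}; column 1 has {A,D}, so it must be C.
(r1,c2): row 1 has {B,C,D}; column 2 has {B,C}, so it must be A.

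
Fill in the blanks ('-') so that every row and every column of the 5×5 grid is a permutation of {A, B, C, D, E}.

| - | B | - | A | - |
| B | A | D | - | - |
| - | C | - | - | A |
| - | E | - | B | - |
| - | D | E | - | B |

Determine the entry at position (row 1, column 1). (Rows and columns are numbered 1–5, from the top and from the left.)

D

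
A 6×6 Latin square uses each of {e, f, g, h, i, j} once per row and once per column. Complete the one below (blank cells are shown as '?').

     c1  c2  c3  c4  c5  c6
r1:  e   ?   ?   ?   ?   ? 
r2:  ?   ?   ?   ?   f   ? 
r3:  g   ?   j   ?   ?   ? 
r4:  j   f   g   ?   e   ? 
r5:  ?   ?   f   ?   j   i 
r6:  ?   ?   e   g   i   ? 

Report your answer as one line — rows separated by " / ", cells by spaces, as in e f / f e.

e j i h g f / i e h j f g / g i j f h e / j f g i e h / h g f e j i / f h e g i j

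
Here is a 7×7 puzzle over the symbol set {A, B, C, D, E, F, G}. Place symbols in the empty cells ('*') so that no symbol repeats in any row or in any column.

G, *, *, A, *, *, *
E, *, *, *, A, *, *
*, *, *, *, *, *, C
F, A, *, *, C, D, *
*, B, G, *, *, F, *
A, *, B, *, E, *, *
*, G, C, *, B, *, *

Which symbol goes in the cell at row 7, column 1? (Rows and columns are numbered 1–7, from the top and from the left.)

D

(r4,c3) = E
(r5,c5) = D
(r7,c1) = D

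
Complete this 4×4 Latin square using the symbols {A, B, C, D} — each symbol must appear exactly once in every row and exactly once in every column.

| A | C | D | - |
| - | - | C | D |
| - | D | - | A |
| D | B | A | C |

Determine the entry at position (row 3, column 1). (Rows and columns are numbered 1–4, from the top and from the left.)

row 1 has {A,C,D}; column 4 has {A,C,D} — only B is left for (r1,c4).
row 2 has {C,D}; column 1 has {A,D} — only B is left for (r2,c1).
row 2 has {B,C,D}; column 2 has {B,C,D} — only A is left for (r2,c2).
row 3 has {A,D}; column 1 has {A,B,D} — only C is left for (r3,c1).

C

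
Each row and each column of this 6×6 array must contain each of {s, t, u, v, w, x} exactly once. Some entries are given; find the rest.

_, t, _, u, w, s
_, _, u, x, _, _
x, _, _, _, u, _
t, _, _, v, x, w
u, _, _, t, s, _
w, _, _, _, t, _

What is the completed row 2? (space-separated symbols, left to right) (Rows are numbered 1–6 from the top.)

s w u x v t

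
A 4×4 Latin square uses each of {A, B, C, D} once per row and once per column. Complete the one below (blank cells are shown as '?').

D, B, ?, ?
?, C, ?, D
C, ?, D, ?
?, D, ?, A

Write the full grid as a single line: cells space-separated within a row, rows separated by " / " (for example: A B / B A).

D B A C / A C B D / C A D B / B D C A

At row 1, column 4: row 1 has {B,D}; column 4 has {A,D}; that leaves C.
At row 3, column 2: row 3 has {C,D}; column 2 has {B,C,D}; that leaves A.
At row 3, column 4: row 3 has {A,C,D}; column 4 has {A,C,D}; that leaves B.
At row 4, column 1: row 4 has {A,D}; column 1 has {C,D}; that leaves B.
At row 4, column 3: row 4 has {A,B,D}; column 3 has {D}; that leaves C.
At row 1, column 3: row 1 has {B,C,D}; column 3 has {C,D}; that leaves A.
At row 2, column 1: row 2 has {C,D}; column 1 has {B,C,D}; that leaves A.
At row 2, column 3: row 2 has {A,C,D}; column 3 has {A,C,D}; that leaves B.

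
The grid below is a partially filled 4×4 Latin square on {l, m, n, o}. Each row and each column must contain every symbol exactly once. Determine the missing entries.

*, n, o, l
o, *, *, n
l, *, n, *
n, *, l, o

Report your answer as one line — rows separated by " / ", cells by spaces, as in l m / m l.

row 1 has {l,n,o}; column 1 has {l,n,o} — only m is left for (r1,c1).
row 2 has {n,o}; column 3 has {l,n,o} — only m is left for (r2,c3).
row 3 has {l,n}; column 4 has {l,n,o} — only m is left for (r3,c4).
row 4 has {l,n,o}; column 2 has {n} — only m is left for (r4,c2).
row 2 has {m,n,o}; column 2 has {m,n} — only l is left for (r2,c2).
row 3 has {l,m,n}; column 2 has {l,m,n} — only o is left for (r3,c2).

m n o l / o l m n / l o n m / n m l o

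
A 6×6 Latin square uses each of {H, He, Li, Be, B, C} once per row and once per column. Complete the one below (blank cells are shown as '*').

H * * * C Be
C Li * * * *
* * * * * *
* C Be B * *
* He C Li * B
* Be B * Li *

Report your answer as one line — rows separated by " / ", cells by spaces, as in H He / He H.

row 1 has {H,Be,C}; column 2 has {He,Li,Be,C} — only B is left for (r1,c2).
row 1 has {H,Be,B,C}; column 4 has {Li,B} — only He is left for (r1,c4).
row 3 is empty so far; column 2 has {He,Li,Be,B,C} — only H is left for (r3,c2).
row 5 has {He,Li,B,C}; column 1 has {H,C} — only Be is left for (r5,c1).
row 5 has {He,Li,Be,B,C}; column 5 has {Li,C} — only H is left for (r5,c5).
row 6 has {Li,Be,B}; column 1 has {H,Be,C} — only He is left for (r6,c1).
row 1 has {H,He,Be,B,C}; column 3 has {Be,B,C} — only Li is left for (r1,c3).
row 3 has {H}; column 3 has {Li,Be,B,C} — only He is left for (r3,c3).
row 4 has {Be,B,C}; column 1 has {H,He,Be,C} — only Li is left for (r4,c1).
row 4 has {Li,Be,B,C}; column 5 has {H,Li,C} — only He is left for (r4,c5).
row 4 has {He,Li,Be,B,C}; column 6 has {Be,B} — only H is left for (r4,c6).
row 6 has {He,Li,Be,B}; column 6 has {H,Be,B} — only C is left for (r6,c6).
row 2 has {Li,C}; column 3 has {He,Li,Be,B,C} — only H is left for (r2,c3).
row 2 has {H,Li,C}; column 4 has {He,Li,B} — only Be is left for (r2,c4).
row 2 has {H,Li,Be,C}; column 5 has {H,He,Li,C} — only B is left for (r2,c5).
row 2 has {H,Li,Be,B,C}; column 6 has {H,Be,B,C} — only He is left for (r2,c6).
row 3 has {H,He}; column 1 has {H,He,Li,Be,C} — only B is left for (r3,c1).
row 3 has {H,He,B}; column 4 has {He,Li,Be,B} — only C is left for (r3,c4).
row 3 has {H,He,B,C}; column 5 has {H,He,Li,B,C} — only Be is left for (r3,c5).
row 3 has {H,He,Be,B,C}; column 6 has {H,He,Be,B,C} — only Li is left for (r3,c6).
row 6 has {He,Li,Be,B,C}; column 4 has {He,Li,Be,B,C} — only H is left for (r6,c4).

H B Li He C Be / C Li H Be B He / B H He C Be Li / Li C Be B He H / Be He C Li H B / He Be B H Li C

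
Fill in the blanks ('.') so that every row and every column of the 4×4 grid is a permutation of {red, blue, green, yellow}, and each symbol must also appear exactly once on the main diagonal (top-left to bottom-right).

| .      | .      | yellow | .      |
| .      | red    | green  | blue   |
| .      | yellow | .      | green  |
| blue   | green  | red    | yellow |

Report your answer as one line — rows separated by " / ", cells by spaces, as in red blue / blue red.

green blue yellow red / yellow red green blue / red yellow blue green / blue green red yellow

(r1,c1): row 1 has {yellow}; column 1 has {blue}; the diagonal has {red,yellow}, so it must be green.
(r1,c2): row 1 has {green,yellow}; column 2 has {red,green,yellow}, so it must be blue.
(r1,c4): row 1 has {blue,green,yellow}; column 4 has {blue,green,yellow}, so it must be red.
(r2,c1): row 2 has {red,blue,green}; column 1 has {blue,green}, so it must be yellow.
(r3,c1): row 3 has {green,yellow}; column 1 has {blue,green,yellow}, so it must be red.
(r3,c3): row 3 has {red,green,yellow}; column 3 has {red,green,yellow}; the diagonal has {red,green,yellow}, so it must be blue.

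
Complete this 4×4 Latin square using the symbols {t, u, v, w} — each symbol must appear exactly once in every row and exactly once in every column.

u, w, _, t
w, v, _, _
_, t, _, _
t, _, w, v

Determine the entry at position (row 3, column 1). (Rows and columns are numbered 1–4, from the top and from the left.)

v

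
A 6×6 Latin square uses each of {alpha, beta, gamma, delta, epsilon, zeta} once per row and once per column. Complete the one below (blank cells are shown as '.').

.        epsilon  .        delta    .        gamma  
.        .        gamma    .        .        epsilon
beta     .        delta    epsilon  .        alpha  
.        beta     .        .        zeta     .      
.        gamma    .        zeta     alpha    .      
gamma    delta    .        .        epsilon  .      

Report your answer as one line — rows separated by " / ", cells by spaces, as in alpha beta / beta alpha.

(r1,c5) = beta
(r2,c5) = delta
(r3,c2) = zeta
(r3,c5) = gamma
(r4,c6) = delta
(r5,c6) = beta
(r6,c6) = zeta
(r2,c2) = alpha
(r2,c4) = beta
(r5,c3) = epsilon
(r6,c4) = alpha
(r2,c1) = zeta
(r4,c3) = alpha
(r4,c4) = gamma
(r5,c1) = delta
(r6,c3) = beta
(r1,c1) = alpha
(r1,c3) = zeta
(r4,c1) = epsilon

alpha epsilon zeta delta beta gamma / zeta alpha gamma beta delta epsilon / beta zeta delta epsilon gamma alpha / epsilon beta alpha gamma zeta delta / delta gamma epsilon zeta alpha beta / gamma delta beta alpha epsilon zeta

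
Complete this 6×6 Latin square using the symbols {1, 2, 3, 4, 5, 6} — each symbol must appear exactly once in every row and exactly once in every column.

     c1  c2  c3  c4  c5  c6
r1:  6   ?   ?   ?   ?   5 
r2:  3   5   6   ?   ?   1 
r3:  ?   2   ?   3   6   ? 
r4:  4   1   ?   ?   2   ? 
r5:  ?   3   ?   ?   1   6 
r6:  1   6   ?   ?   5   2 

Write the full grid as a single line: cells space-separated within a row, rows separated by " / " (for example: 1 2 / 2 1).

6 4 2 1 3 5 / 3 5 6 2 4 1 / 5 2 1 3 6 4 / 4 1 5 6 2 3 / 2 3 4 5 1 6 / 1 6 3 4 5 2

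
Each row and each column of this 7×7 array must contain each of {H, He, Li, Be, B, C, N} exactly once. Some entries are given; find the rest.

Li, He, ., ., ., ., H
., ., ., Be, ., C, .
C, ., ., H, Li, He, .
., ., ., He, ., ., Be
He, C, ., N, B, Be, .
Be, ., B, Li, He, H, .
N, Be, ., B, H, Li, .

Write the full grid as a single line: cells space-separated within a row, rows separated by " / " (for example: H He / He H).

Li He N C Be B H / H Li He Be N C B / C B Be H Li He N / B H Li He C N Be / He C H N B Be Li / Be N B Li He H C / N Be C B H Li He

(r1,c4): row 1 has {H,He,Li}; column 4 has {H,He,Li,Be,B,N}, so it must be C.
(r2,c5): row 2 has {Be,C}; column 5 has {H,He,Li,B}, so it must be N.
(r4,c5): row 4 has {He,Be}; column 5 has {H,He,Li,B,N}, so it must be C.
(r5,c7): row 5 has {He,Be,B,C,N}; column 7 has {H,Be}, so it must be Li.
(r6,c2): row 6 has {H,He,Li,Be,B}; column 2 has {He,Be,C}, so it must be N.
(r6,c7): row 6 has {H,He,Li,Be,B,N}; column 7 has {H,Li,Be}, so it must be C.
(r7,c7): row 7 has {H,Li,Be,B,N}; column 7 has {H,Li,Be,C}, so it must be He.
(r1,c5): row 1 has {H,He,Li,C}; column 5 has {H,He,Li,B,C,N}, so it must be Be.
(r2,c7): row 2 has {Be,C,N}; column 7 has {H,He,Li,Be,C}, so it must be B.
(r3,c2): row 3 has {H,He,Li,C}; column 2 has {He,Be,C,N}, so it must be B.
(r3,c7): row 3 has {H,He,Li,B,C}; column 7 has {H,He,Li,Be,B,C}, so it must be N.
(r5,c3): row 5 has {He,Li,Be,B,C,N}; column 3 has {B}, so it must be H.
(r7,c3): row 7 has {H,He,Li,Be,B,N}; column 3 has {H,B}, so it must be C.
(r1,c3): row 1 has {H,He,Li,Be,C}; column 3 has {H,B,C}, so it must be N.
(r1,c6): row 1 has {H,He,Li,Be,C,N}; column 6 has {H,He,Li,Be,C}, so it must be B.
(r2,c1): row 2 has {Be,B,C,N}; column 1 has {He,Li,Be,C,N}, so it must be H.
(r2,c2): row 2 has {H,Be,B,C,N}; column 2 has {He,Be,B,C,N}, so it must be Li.
(r2,c3): row 2 has {H,Li,Be,B,C,N}; column 3 has {H,B,C,N}, so it must be He.
(r3,c3): row 3 has {H,He,Li,B,C,N}; column 3 has {H,He,B,C,N}, so it must be Be.
(r4,c1): row 4 has {He,Be,C}; column 1 has {H,He,Li,Be,C,N}, so it must be B.
(r4,c2): row 4 has {He,Be,B,C}; column 2 has {He,Li,Be,B,C,N}, so it must be H.
(r4,c3): row 4 has {H,He,Be,B,C}; column 3 has {H,He,Be,B,C,N}, so it must be Li.
(r4,c6): row 4 has {H,He,Li,Be,B,C}; column 6 has {H,He,Li,Be,B,C}, so it must be N.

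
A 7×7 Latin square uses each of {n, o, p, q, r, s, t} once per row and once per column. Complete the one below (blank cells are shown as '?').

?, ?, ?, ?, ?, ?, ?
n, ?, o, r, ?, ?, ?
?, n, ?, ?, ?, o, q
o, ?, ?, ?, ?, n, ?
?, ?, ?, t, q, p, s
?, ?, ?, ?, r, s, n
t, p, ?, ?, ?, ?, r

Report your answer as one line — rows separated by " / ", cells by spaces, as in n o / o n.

p s t q n r o / n q o r s t p / s n r p t o q / o r q s p n t / r o n t q p s / q t p o r s n / t p s n o q r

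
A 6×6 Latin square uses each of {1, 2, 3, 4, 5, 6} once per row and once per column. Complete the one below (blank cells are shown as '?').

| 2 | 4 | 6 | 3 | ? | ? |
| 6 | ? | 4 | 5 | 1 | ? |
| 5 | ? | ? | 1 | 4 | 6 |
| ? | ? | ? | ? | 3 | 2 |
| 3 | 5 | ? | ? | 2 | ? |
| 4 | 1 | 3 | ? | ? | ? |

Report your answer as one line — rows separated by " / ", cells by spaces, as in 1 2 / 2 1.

2 4 6 3 5 1 / 6 2 4 5 1 3 / 5 3 2 1 4 6 / 1 6 5 4 3 2 / 3 5 1 6 2 4 / 4 1 3 2 6 5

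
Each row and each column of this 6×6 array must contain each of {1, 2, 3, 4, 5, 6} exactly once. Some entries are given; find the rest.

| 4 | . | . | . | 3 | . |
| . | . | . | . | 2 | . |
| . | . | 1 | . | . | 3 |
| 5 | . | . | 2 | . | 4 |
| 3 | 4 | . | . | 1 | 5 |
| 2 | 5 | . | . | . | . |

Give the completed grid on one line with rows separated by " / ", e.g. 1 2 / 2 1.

(r3,c1) = 6
(r3,c2) = 2
(r4,c5) = 6
(r5,c4) = 6
(r6,c5) = 4
(r2,c1) = 1
(r2,c6) = 6
(r3,c5) = 5
(r4,c3) = 3
(r5,c3) = 2
(r6,c3) = 6
(r6,c6) = 1
(r1,c3) = 5
(r1,c4) = 1
(r1,c6) = 2
(r2,c2) = 3
(r2,c3) = 4
(r2,c4) = 5
(r3,c4) = 4
(r4,c2) = 1
(r6,c4) = 3
(r1,c2) = 6

4 6 5 1 3 2 / 1 3 4 5 2 6 / 6 2 1 4 5 3 / 5 1 3 2 6 4 / 3 4 2 6 1 5 / 2 5 6 3 4 1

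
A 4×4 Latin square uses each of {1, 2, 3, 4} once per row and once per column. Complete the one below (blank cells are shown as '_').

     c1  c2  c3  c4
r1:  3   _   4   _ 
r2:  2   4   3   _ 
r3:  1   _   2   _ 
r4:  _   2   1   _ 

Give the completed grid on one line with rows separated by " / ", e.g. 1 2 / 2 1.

row 1 has {3,4}; column 2 has {2,4} — only 1 is left for (r1,c2).
row 1 has {1,3,4}; column 4 is empty so far — only 2 is left for (r1,c4).
row 2 has {2,3,4}; column 4 has {2} — only 1 is left for (r2,c4).
row 3 has {1,2}; column 2 has {1,2,4} — only 3 is left for (r3,c2).
row 3 has {1,2,3}; column 4 has {1,2} — only 4 is left for (r3,c4).
row 4 has {1,2}; column 1 has {1,2,3} — only 4 is left for (r4,c1).
row 4 has {1,2,4}; column 4 has {1,2,4} — only 3 is left for (r4,c4).

3 1 4 2 / 2 4 3 1 / 1 3 2 4 / 4 2 1 3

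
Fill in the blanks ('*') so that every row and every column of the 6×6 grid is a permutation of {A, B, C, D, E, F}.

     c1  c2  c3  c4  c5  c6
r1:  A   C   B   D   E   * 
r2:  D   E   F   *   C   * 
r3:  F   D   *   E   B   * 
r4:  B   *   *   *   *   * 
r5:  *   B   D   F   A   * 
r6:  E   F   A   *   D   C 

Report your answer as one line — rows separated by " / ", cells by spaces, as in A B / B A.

A C B D E F / D E F A C B / F D C E B A / B A E C F D / C B D F A E / E F A B D C

(r1,c6) = F
(r3,c3) = C
(r3,c6) = A
(r4,c2) = A
(r4,c3) = E
(r4,c4) = C
(r4,c5) = F
(r4,c6) = D
(r5,c1) = C
(r5,c6) = E
(r6,c4) = B
(r2,c4) = A
(r2,c6) = B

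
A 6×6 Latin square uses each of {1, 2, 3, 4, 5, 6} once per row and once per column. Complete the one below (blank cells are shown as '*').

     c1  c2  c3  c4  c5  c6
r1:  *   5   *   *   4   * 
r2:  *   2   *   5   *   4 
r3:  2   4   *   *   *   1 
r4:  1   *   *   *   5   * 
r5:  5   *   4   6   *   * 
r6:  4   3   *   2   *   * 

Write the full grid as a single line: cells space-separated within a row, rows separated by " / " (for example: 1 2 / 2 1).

At row 3, column 4: row 3 has {1,2,4}; column 4 has {2,5,6}; that leaves 3.
At row 3, column 5: row 3 has {1,2,3,4}; column 5 has {4,5}; that leaves 6.
At row 4, column 2: row 4 has {1,5}; column 2 has {2,3,4,5}; that leaves 6.
At row 4, column 4: row 4 has {1,5,6}; column 4 has {2,3,5,6}; that leaves 4.
At row 5, column 2: row 5 has {4,5,6}; column 2 has {2,3,4,5,6}; that leaves 1.
At row 6, column 5: row 6 has {2,3,4}; column 5 has {4,5,6}; that leaves 1.
At row 1, column 4: row 1 has {4,5}; column 4 has {2,3,4,5,6}; that leaves 1.
At row 2, column 5: row 2 has {2,4,5}; column 5 has {1,4,5,6}; that leaves 3.
At row 3, column 3: row 3 has {1,2,3,4,6}; column 3 has {4}; that leaves 5.
At row 5, column 5: row 5 has {1,4,5,6}; column 5 has {1,3,4,5,6}; that leaves 2.
At row 5, column 6: row 5 has {1,2,4,5,6}; column 6 has {1,4}; that leaves 3.
At row 6, column 3: row 6 has {1,2,3,4}; column 3 has {4,5}; that leaves 6.
At row 6, column 6: row 6 has {1,2,3,4,6}; column 6 has {1,3,4}; that leaves 5.
At row 2, column 1: row 2 has {2,3,4,5}; column 1 has {1,2,4,5}; that leaves 6.
At row 2, column 3: row 2 has {2,3,4,5,6}; column 3 has {4,5,6}; that leaves 1.
At row 4, column 6: row 4 has {1,4,5,6}; column 6 has {1,3,4,5}; that leaves 2.
At row 1, column 1: row 1 has {1,4,5}; column 1 has {1,2,4,5,6}; that leaves 3.
At row 1, column 3: row 1 has {1,3,4,5}; column 3 has {1,4,5,6}; that leaves 2.
At row 1, column 6: row 1 has {1,2,3,4,5}; column 6 has {1,2,3,4,5}; that leaves 6.
At row 4, column 3: row 4 has {1,2,4,5,6}; column 3 has {1,2,4,5,6}; that leaves 3.

3 5 2 1 4 6 / 6 2 1 5 3 4 / 2 4 5 3 6 1 / 1 6 3 4 5 2 / 5 1 4 6 2 3 / 4 3 6 2 1 5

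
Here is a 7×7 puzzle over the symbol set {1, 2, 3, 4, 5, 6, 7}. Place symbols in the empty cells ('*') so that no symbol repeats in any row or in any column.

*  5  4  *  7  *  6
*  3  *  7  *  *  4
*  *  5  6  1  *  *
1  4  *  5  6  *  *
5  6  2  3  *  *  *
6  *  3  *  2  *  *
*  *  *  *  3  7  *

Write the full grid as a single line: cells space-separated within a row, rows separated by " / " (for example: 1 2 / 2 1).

3 5 4 1 7 2 6 / 2 3 1 7 5 6 4 / 7 2 5 6 1 4 3 / 1 4 7 5 6 3 2 / 5 6 2 3 4 1 7 / 6 7 3 4 2 5 1 / 4 1 6 2 3 7 5

At row 2, column 1: row 2 has {3,4,7}; column 1 has {1,5,6}; that leaves 2.
At row 2, column 5: row 2 has {2,3,4,7}; column 5 has {1,2,3,6,7}; that leaves 5.
At row 4, column 3: row 4 has {1,4,5,6}; column 3 has {2,3,4,5}; that leaves 7.
At row 5, column 5: row 5 has {2,3,5,6}; column 5 has {1,2,3,5,6,7}; that leaves 4.
At row 5, column 6: row 5 has {2,3,4,5,6}; column 6 has {7}; that leaves 1.
At row 5, column 7: row 5 has {1,2,3,4,5,6}; column 7 has {4,6}; that leaves 7.
At row 7, column 1: row 7 has {3,7}; column 1 has {1,2,5,6}; that leaves 4.
At row 1, column 1: row 1 has {4,5,6,7}; column 1 has {1,2,4,5,6}; that leaves 3.
At row 1, column 6: row 1 has {3,4,5,6,7}; column 6 has {1,7}; that leaves 2.
At row 2, column 6: row 2 has {2,3,4,5,7}; column 6 has {1,2,7}; that leaves 6.
At row 3, column 1: row 3 has {1,5,6}; column 1 has {1,2,3,4,5,6}; that leaves 7.
At row 3, column 2: row 3 has {1,5,6,7}; column 2 has {3,4,5,6}; that leaves 2.
At row 3, column 7: row 3 has {1,2,5,6,7}; column 7 has {4,6,7}; that leaves 3.
At row 4, column 6: row 4 has {1,4,5,6,7}; column 6 has {1,2,6,7}; that leaves 3.
At row 4, column 7: row 4 has {1,3,4,5,6,7}; column 7 has {3,4,6,7}; that leaves 2.
At row 7, column 2: row 7 has {3,4,7}; column 2 has {2,3,4,5,6}; that leaves 1.
At row 7, column 3: row 7 has {1,3,4,7}; column 3 has {2,3,4,5,7}; that leaves 6.
At row 7, column 4: row 7 has {1,3,4,6,7}; column 4 has {3,5,6,7}; that leaves 2.
At row 7, column 7: row 7 has {1,2,3,4,6,7}; column 7 has {2,3,4,6,7}; that leaves 5.
At row 1, column 4: row 1 has {2,3,4,5,6,7}; column 4 has {2,3,5,6,7}; that leaves 1.
At row 2, column 3: row 2 has {2,3,4,5,6,7}; column 3 has {2,3,4,5,6,7}; that leaves 1.
At row 3, column 6: row 3 has {1,2,3,5,6,7}; column 6 has {1,2,3,6,7}; that leaves 4.
At row 6, column 2: row 6 has {2,3,6}; column 2 has {1,2,3,4,5,6}; that leaves 7.
At row 6, column 4: row 6 has {2,3,6,7}; column 4 has {1,2,3,5,6,7}; that leaves 4.
At row 6, column 6: row 6 has {2,3,4,6,7}; column 6 has {1,2,3,4,6,7}; that leaves 5.
At row 6, column 7: row 6 has {2,3,4,5,6,7}; column 7 has {2,3,4,5,6,7}; that leaves 1.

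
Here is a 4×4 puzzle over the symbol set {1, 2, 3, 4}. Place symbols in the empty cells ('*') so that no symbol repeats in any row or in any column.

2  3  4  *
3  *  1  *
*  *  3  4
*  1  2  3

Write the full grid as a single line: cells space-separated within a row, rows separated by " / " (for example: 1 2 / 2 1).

Cell (r1,c4): row 1 has {2,3,4}; column 4 has {3,4} → 1.
Cell (r2,c4): row 2 has {1,3}; column 4 has {1,3,4} → 2.
Cell (r3,c1): row 3 has {3,4}; column 1 has {2,3} → 1.
Cell (r3,c2): row 3 has {1,3,4}; column 2 has {1,3} → 2.
Cell (r4,c1): row 4 has {1,2,3}; column 1 has {1,2,3} → 4.
Cell (r2,c2): row 2 has {1,2,3}; column 2 has {1,2,3} → 4.

2 3 4 1 / 3 4 1 2 / 1 2 3 4 / 4 1 2 3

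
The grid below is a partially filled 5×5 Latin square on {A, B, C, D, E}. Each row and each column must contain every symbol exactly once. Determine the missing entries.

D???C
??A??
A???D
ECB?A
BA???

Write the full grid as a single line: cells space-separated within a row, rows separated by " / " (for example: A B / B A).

D B E A C / C D A E B / A E C B D / E C B D A / B A D C E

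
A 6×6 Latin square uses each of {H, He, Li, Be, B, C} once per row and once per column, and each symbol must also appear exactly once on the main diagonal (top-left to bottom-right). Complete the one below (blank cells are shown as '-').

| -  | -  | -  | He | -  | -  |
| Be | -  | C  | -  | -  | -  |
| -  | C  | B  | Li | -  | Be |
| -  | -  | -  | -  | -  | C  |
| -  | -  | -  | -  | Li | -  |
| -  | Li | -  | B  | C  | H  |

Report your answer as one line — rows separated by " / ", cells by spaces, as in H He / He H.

C H Li He Be B / Be He C H B Li / H C B Li He Be / Li B He Be H C / B Be H C Li He / He Li Be B C H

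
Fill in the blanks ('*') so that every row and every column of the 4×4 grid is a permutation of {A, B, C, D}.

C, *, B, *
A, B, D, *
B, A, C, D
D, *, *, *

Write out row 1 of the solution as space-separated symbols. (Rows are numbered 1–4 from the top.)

C D B A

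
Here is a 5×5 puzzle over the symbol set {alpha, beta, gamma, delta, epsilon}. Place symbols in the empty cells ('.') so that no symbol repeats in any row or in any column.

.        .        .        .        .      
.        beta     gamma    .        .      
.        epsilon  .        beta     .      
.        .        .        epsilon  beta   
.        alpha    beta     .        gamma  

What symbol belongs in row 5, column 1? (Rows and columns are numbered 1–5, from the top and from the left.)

(r5,c4): row 5 has {alpha,beta,gamma}; column 4 has {beta,epsilon}, so it must be delta.
(r2,c4): row 2 has {beta,gamma}; column 4 has {beta,delta,epsilon}, so it must be alpha.
(r5,c1): row 5 has {alpha,beta,gamma,delta}; column 1 is empty so far, so it must be epsilon.

epsilon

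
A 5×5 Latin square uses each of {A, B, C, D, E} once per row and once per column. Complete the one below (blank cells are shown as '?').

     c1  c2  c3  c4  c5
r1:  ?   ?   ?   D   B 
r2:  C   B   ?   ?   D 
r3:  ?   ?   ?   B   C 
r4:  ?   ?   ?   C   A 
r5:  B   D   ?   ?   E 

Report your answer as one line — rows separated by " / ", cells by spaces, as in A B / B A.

A C E D B / C B A E D / E A D B C / D E B C A / B D C A E

(r4,c2): row 4 has {A,C}; column 2 has {B,D}, so it must be E.
(r5,c4): row 5 has {B,D,E}; column 4 has {B,C,D}, so it must be A.
(r2,c4): row 2 has {B,C,D}; column 4 has {A,B,C,D}, so it must be E.
(r3,c2): row 3 has {B,C}; column 2 has {B,D,E}, so it must be A.
(r4,c1): row 4 has {A,C,E}; column 1 has {B,C}, so it must be D.
(r4,c3): row 4 has {A,C,D,E}; column 3 is empty so far, so it must be B.
(r5,c3): row 5 has {A,B,D,E}; column 3 has {B}, so it must be C.
(r1,c2): row 1 has {B,D}; column 2 has {A,B,D,E}, so it must be C.
(r2,c3): row 2 has {B,C,D,E}; column 3 has {B,C}, so it must be A.
(r3,c1): row 3 has {A,B,C}; column 1 has {B,C,D}, so it must be E.
(r3,c3): row 3 has {A,B,C,E}; column 3 has {A,B,C}, so it must be D.
(r1,c1): row 1 has {B,C,D}; column 1 has {B,C,D,E}, so it must be A.
(r1,c3): row 1 has {A,B,C,D}; column 3 has {A,B,C,D}, so it must be E.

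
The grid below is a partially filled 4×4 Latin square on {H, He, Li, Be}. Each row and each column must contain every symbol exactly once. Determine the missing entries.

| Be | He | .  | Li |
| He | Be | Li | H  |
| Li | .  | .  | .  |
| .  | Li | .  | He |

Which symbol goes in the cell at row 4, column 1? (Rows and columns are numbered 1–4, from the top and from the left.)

H

(r1,c3) = H
(r3,c2) = H
(r3,c4) = Be
(r4,c1) = H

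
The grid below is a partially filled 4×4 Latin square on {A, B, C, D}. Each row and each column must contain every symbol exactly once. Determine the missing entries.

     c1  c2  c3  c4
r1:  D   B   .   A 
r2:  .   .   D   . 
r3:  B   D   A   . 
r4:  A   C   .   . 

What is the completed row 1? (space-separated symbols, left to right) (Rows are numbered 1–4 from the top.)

Cell (r1,c3): row 1 has {A,B,D}; column 3 has {A,D} → C.

D B C A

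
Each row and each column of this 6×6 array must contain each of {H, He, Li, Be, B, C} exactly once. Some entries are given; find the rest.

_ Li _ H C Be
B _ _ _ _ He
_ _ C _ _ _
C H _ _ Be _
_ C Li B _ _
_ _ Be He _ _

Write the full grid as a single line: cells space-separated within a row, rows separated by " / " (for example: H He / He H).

(r1,c1) = He
(r1,c3) = B
(r2,c2) = Be
(r2,c3) = H
(r2,c5) = Li
(r4,c3) = He
(r4,c4) = Li
(r4,c6) = B
(r5,c6) = H
(r6,c2) = B
(r6,c5) = H
(r2,c4) = C
(r3,c2) = He
(r3,c4) = Be
(r3,c5) = B
(r3,c6) = Li
(r5,c1) = Be
(r5,c5) = He
(r6,c1) = Li
(r6,c6) = C
(r3,c1) = H

He Li B H C Be / B Be H C Li He / H He C Be B Li / C H He Li Be B / Be C Li B He H / Li B Be He H C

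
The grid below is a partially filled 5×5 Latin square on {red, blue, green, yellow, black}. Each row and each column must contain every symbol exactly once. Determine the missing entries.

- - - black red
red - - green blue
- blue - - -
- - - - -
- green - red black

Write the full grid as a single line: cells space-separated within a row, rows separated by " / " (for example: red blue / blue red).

blue yellow green black red / red black yellow green blue / black blue red yellow green / green red black blue yellow / yellow green blue red black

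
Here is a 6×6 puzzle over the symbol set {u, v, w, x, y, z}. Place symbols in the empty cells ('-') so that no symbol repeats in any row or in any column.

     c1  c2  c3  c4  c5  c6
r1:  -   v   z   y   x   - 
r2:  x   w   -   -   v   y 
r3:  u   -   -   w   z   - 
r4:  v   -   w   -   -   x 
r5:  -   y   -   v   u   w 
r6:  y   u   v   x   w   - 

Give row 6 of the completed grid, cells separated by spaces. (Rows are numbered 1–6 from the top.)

Cell (r1,c1): row 1 has {v,x,y,z}; column 1 has {u,v,x,y} → w.
Cell (r1,c6): row 1 has {v,w,x,y,z}; column 6 has {w,x,y} → u.
Cell (r2,c3): row 2 has {v,w,x,y}; column 3 has {v,w,z} → u.
Cell (r2,c4): row 2 has {u,v,w,x,y}; column 4 has {v,w,x,y} → z.
Cell (r3,c2): row 3 has {u,w,z}; column 2 has {u,v,w,y} → x.
Cell (r3,c3): row 3 has {u,w,x,z}; column 3 has {u,v,w,z} → y.
Cell (r3,c6): row 3 has {u,w,x,y,z}; column 6 has {u,w,x,y} → v.
Cell (r4,c2): row 4 has {v,w,x}; column 2 has {u,v,w,x,y} → z.
Cell (r4,c4): row 4 has {v,w,x,z}; column 4 has {v,w,x,y,z} → u.
Cell (r4,c5): row 4 has {u,v,w,x,z}; column 5 has {u,v,w,x,z} → y.
Cell (r5,c1): row 5 has {u,v,w,y}; column 1 has {u,v,w,x,y} → z.
Cell (r5,c3): row 5 has {u,v,w,y,z}; column 3 has {u,v,w,y,z} → x.
Cell (r6,c6): row 6 has {u,v,w,x,y}; column 6 has {u,v,w,x,y} → z.

y u v x w z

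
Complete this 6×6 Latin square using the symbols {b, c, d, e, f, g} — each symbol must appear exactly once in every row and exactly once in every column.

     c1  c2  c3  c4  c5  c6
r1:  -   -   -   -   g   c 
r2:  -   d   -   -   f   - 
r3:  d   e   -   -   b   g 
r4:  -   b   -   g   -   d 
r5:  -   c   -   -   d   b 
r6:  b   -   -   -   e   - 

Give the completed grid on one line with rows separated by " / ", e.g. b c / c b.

e f b d g c / c d g b f e / d e c f b g / f b e g c d / g c f e d b / b g d c e f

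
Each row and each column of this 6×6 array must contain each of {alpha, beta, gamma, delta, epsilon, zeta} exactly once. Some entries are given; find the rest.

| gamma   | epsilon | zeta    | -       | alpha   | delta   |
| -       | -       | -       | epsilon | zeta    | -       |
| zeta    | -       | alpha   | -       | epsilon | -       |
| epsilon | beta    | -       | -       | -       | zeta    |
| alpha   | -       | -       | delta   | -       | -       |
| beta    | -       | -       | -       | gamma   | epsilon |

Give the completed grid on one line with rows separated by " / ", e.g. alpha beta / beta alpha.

row 1 has {alpha,gamma,delta,epsilon,zeta}; column 4 has {delta,epsilon} — only beta is left for (r1,c4).
row 2 has {epsilon,zeta}; column 1 has {alpha,beta,gamma,epsilon,zeta} — only delta is left for (r2,c1).
row 3 has {alpha,epsilon,zeta}; column 4 has {beta,delta,epsilon} — only gamma is left for (r3,c4).
row 3 has {alpha,gamma,epsilon,zeta}; column 6 has {delta,epsilon,zeta} — only beta is left for (r3,c6).
row 4 has {beta,epsilon,zeta}; column 4 has {beta,gamma,delta,epsilon} — only alpha is left for (r4,c4).
row 4 has {alpha,beta,epsilon,zeta}; column 5 has {alpha,gamma,epsilon,zeta} — only delta is left for (r4,c5).
row 5 has {alpha,delta}; column 5 has {alpha,gamma,delta,epsilon,zeta} — only beta is left for (r5,c5).
row 5 has {alpha,beta,delta}; column 6 has {beta,delta,epsilon,zeta} — only gamma is left for (r5,c6).
row 6 has {beta,gamma,epsilon}; column 3 has {alpha,zeta} — only delta is left for (r6,c3).
row 6 has {beta,gamma,delta,epsilon}; column 4 has {alpha,beta,gamma,delta,epsilon} — only zeta is left for (r6,c4).
row 2 has {delta,epsilon,zeta}; column 6 has {beta,gamma,delta,epsilon,zeta} — only alpha is left for (r2,c6).
row 3 has {alpha,beta,gamma,epsilon,zeta}; column 2 has {beta,epsilon} — only delta is left for (r3,c2).
row 4 has {alpha,beta,delta,epsilon,zeta}; column 3 has {alpha,delta,zeta} — only gamma is left for (r4,c3).
row 5 has {alpha,beta,gamma,delta}; column 2 has {beta,delta,epsilon} — only zeta is left for (r5,c2).
row 5 has {alpha,beta,gamma,delta,zeta}; column 3 has {alpha,gamma,delta,zeta} — only epsilon is left for (r5,c3).
row 6 has {beta,gamma,delta,epsilon,zeta}; column 2 has {beta,delta,epsilon,zeta} — only alpha is left for (r6,c2).
row 2 has {alpha,delta,epsilon,zeta}; column 2 has {alpha,beta,delta,epsilon,zeta} — only gamma is left for (r2,c2).
row 2 has {alpha,gamma,delta,epsilon,zeta}; column 3 has {alpha,gamma,delta,epsilon,zeta} — only beta is left for (r2,c3).

gamma epsilon zeta beta alpha delta / delta gamma beta epsilon zeta alpha / zeta delta alpha gamma epsilon beta / epsilon beta gamma alpha delta zeta / alpha zeta epsilon delta beta gamma / beta alpha delta zeta gamma epsilon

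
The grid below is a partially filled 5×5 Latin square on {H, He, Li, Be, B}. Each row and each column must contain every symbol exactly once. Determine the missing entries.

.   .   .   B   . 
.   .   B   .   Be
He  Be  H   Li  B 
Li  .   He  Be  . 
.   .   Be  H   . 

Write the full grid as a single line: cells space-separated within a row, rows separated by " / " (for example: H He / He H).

Be H Li B He / H Li B He Be / He Be H Li B / Li B He Be H / B He Be H Li

(r1,c3) = Li
(r2,c1) = H
(r2,c4) = He
(r4,c5) = H
(r5,c1) = B
(r1,c1) = Be
(r1,c5) = He
(r2,c2) = Li
(r4,c2) = B
(r5,c2) = He
(r5,c5) = Li
(r1,c2) = H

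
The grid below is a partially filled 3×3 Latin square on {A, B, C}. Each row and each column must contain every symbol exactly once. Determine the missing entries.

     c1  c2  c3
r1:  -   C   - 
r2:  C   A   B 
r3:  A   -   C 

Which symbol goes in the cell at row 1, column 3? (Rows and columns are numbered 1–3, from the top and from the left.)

A

At row 1, column 1: row 1 has {C}; column 1 has {A,C}; that leaves B.
At row 1, column 3: row 1 has {B,C}; column 3 has {B,C}; that leaves A.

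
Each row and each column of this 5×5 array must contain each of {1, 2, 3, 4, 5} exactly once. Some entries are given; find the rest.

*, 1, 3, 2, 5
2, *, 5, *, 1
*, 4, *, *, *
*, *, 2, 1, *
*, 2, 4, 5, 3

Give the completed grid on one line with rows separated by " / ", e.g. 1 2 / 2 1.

row 1 has {1,2,3,5}; column 1 has {2} — only 4 is left for (r1,c1).
row 2 has {1,2,5}; column 2 has {1,2,4} — only 3 is left for (r2,c2).
row 2 has {1,2,3,5}; column 4 has {1,2,5} — only 4 is left for (r2,c4).
row 3 has {4}; column 3 has {2,3,4,5} — only 1 is left for (r3,c3).
row 3 has {1,4}; column 4 has {1,2,4,5} — only 3 is left for (r3,c4).
row 3 has {1,3,4}; column 5 has {1,3,5} — only 2 is left for (r3,c5).
row 4 has {1,2}; column 2 has {1,2,3,4} — only 5 is left for (r4,c2).
row 4 has {1,2,5}; column 5 has {1,2,3,5} — only 4 is left for (r4,c5).
row 5 has {2,3,4,5}; column 1 has {2,4} — only 1 is left for (r5,c1).
row 3 has {1,2,3,4}; column 1 has {1,2,4} — only 5 is left for (r3,c1).
row 4 has {1,2,4,5}; column 1 has {1,2,4,5} — only 3 is left for (r4,c1).

4 1 3 2 5 / 2 3 5 4 1 / 5 4 1 3 2 / 3 5 2 1 4 / 1 2 4 5 3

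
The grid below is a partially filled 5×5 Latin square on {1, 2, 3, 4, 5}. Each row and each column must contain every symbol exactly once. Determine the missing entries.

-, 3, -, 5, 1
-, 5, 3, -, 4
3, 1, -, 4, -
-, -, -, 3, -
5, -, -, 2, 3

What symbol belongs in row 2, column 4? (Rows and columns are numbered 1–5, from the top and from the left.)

1

(r2,c4) = 1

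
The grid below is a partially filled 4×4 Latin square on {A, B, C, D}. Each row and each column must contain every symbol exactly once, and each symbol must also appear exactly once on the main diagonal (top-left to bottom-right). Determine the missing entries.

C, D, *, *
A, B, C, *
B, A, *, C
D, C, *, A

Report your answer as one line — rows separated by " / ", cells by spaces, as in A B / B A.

C D A B / A B C D / B A D C / D C B A

Cell (r1,c4): row 1 has {C,D}; column 4 has {A,C} → B.
Cell (r2,c4): row 2 has {A,B,C}; column 4 has {A,B,C} → D.
Cell (r3,c3): row 3 has {A,B,C}; column 3 has {C}; the diagonal has {A,B,C} → D.
Cell (r4,c3): row 4 has {A,C,D}; column 3 has {C,D} → B.
Cell (r1,c3): row 1 has {B,C,D}; column 3 has {B,C,D} → A.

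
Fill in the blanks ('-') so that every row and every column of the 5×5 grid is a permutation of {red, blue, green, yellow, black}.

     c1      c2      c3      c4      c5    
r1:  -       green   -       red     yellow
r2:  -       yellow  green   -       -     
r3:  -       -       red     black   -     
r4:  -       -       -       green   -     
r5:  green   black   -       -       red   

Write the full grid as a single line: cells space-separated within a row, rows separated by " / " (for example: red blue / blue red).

Cell (r2,c4): row 2 has {green,yellow}; column 4 has {red,green,black} → blue.
Cell (r2,c5): row 2 has {blue,green,yellow}; column 5 has {red,yellow} → black.
Cell (r3,c2): row 3 has {red,black}; column 2 has {green,yellow,black} → blue.
Cell (r3,c5): row 3 has {red,blue,black}; column 5 has {red,yellow,black} → green.
Cell (r4,c2): row 4 has {green}; column 2 has {blue,green,yellow,black} → red.
Cell (r4,c5): row 4 has {red,green}; column 5 has {red,green,yellow,black} → blue.
Cell (r5,c4): row 5 has {red,green,black}; column 4 has {red,blue,green,black} → yellow.
Cell (r2,c1): row 2 has {blue,green,yellow,black}; column 1 has {green} → red.
Cell (r3,c1): row 3 has {red,blue,green,black}; column 1 has {red,green} → yellow.
Cell (r4,c1): row 4 has {red,blue,green}; column 1 has {red,green,yellow} → black.
Cell (r4,c3): row 4 has {red,blue,green,black}; column 3 has {red,green} → yellow.
Cell (r5,c3): row 5 has {red,green,yellow,black}; column 3 has {red,green,yellow} → blue.
Cell (r1,c1): row 1 has {red,green,yellow}; column 1 has {red,green,yellow,black} → blue.
Cell (r1,c3): row 1 has {red,blue,green,yellow}; column 3 has {red,blue,green,yellow} → black.

blue green black red yellow / red yellow green blue black / yellow blue red black green / black red yellow green blue / green black blue yellow red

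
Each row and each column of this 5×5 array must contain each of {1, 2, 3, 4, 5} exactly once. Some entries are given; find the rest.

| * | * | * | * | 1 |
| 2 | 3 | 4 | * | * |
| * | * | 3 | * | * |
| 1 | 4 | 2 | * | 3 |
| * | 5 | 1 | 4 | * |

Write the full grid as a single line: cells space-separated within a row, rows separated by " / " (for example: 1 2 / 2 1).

(r1,c2) = 2
(r1,c3) = 5
(r1,c4) = 3
(r2,c5) = 5
(r3,c2) = 1
(r4,c4) = 5
(r5,c1) = 3
(r5,c5) = 2
(r1,c1) = 4
(r2,c4) = 1
(r3,c1) = 5
(r3,c4) = 2
(r3,c5) = 4

4 2 5 3 1 / 2 3 4 1 5 / 5 1 3 2 4 / 1 4 2 5 3 / 3 5 1 4 2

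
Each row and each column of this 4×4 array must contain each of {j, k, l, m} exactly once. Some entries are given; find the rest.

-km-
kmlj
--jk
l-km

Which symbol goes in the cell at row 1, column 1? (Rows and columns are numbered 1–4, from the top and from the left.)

(r1,c1) = j

j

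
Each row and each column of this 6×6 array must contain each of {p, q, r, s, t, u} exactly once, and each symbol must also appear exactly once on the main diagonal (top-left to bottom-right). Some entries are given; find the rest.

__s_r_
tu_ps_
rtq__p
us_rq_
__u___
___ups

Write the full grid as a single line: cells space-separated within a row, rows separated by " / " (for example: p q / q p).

p q s t r u / t u r p s q / r t q s u p / u s p r q t / s p u q t r / q r t u p s

At row 1, column 1: row 1 has {r,s}; column 1 has {r,t,u}; the diagonal has {q,r,s,u}; that leaves p.
At row 1, column 2: row 1 has {p,r,s}; column 2 has {s,t,u}; that leaves q.
At row 1, column 4: row 1 has {p,q,r,s}; column 4 has {p,r,u}; that leaves t.
At row 1, column 6: row 1 has {p,q,r,s,t}; column 6 has {p,s}; that leaves u.
At row 2, column 3: row 2 has {p,s,t,u}; column 3 has {q,s,u}; that leaves r.
At row 2, column 6: row 2 has {p,r,s,t,u}; column 6 has {p,s,u}; that leaves q.
At row 3, column 4: row 3 has {p,q,r,t}; column 4 has {p,r,t,u}; that leaves s.
At row 3, column 5: row 3 has {p,q,r,s,t}; column 5 has {p,q,r,s}; that leaves u.
At row 4, column 6: row 4 has {q,r,s,u}; column 6 has {p,q,s,u}; that leaves t.
At row 5, column 4: row 5 has {u}; column 4 has {p,r,s,t,u}; that leaves q.
At row 5, column 5: row 5 has {q,u}; column 5 has {p,q,r,s,u}; the diagonal has {p,q,r,s,u}; that leaves t.
At row 5, column 6: row 5 has {q,t,u}; column 6 has {p,q,s,t,u}; that leaves r.
At row 6, column 1: row 6 has {p,s,u}; column 1 has {p,r,t,u}; that leaves q.
At row 6, column 2: row 6 has {p,q,s,u}; column 2 has {q,s,t,u}; that leaves r.
At row 6, column 3: row 6 has {p,q,r,s,u}; column 3 has {q,r,s,u}; that leaves t.
At row 4, column 3: row 4 has {q,r,s,t,u}; column 3 has {q,r,s,t,u}; that leaves p.
At row 5, column 1: row 5 has {q,r,t,u}; column 1 has {p,q,r,t,u}; that leaves s.
At row 5, column 2: row 5 has {q,r,s,t,u}; column 2 has {q,r,s,t,u}; that leaves p.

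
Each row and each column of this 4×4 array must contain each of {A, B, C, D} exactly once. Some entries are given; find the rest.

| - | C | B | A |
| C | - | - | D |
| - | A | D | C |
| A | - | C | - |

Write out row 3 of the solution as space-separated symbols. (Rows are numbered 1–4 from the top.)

B A D C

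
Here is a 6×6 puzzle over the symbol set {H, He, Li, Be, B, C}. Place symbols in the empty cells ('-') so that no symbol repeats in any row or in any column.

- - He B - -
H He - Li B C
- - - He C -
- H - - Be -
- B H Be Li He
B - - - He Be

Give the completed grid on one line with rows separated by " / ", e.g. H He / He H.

Be C He B H Li / H He Be Li B C / Li Be B He C H / He H Li C Be B / C B H Be Li He / B Li C H He Be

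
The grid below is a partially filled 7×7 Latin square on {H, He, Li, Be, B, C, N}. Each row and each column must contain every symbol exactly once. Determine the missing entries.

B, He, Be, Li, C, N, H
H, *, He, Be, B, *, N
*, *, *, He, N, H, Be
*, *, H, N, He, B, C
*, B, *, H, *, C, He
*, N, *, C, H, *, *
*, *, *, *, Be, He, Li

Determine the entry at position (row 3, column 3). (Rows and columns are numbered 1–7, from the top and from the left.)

row 2 has {H,He,Be,B,N}; column 6 has {H,He,B,C,N} — only Li is left for (r2,c6).
row 5 has {H,He,B,C}; column 5 has {H,He,Be,B,C,N} — only Li is left for (r5,c5).
row 6 has {H,C,N}; column 6 has {H,He,Li,B,C,N} — only Be is left for (r6,c6).
row 6 has {H,Be,C,N}; column 7 has {H,He,Li,Be,C,N} — only B is left for (r6,c7).
row 7 has {He,Li,Be}; column 4 has {H,He,Li,Be,C,N} — only B is left for (r7,c4).
row 2 has {H,He,Li,Be,B,N}; column 2 has {He,B,N} — only C is left for (r2,c2).
row 3 has {H,He,Be,N}; column 2 has {He,B,C,N} — only Li is left for (r3,c2).
row 4 has {H,He,B,C,N}; column 2 has {He,Li,B,C,N} — only Be is left for (r4,c2).
row 5 has {H,He,Li,B,C}; column 3 has {H,He,Be} — only N is left for (r5,c3).
row 6 has {H,Be,B,C,N}; column 3 has {H,He,Be,N} — only Li is left for (r6,c3).
row 7 has {He,Li,Be,B}; column 2 has {He,Li,Be,B,C,N} — only H is left for (r7,c2).
row 7 has {H,He,Li,Be,B}; column 3 has {H,He,Li,Be,N} — only C is left for (r7,c3).
row 3 has {H,He,Li,Be,N}; column 1 has {H,B} — only C is left for (r3,c1).
row 3 has {H,He,Li,Be,C,N}; column 3 has {H,He,Li,Be,C,N} — only B is left for (r3,c3).

B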